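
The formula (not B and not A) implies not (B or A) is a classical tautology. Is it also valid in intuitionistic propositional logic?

This is a constructively valid De Morgan direction (conjunction of negations to negated disjunction), which is intuitionistically derivable.
If both not B and not A hold at a world, no accessible world forces B or forces A, so none forces B or A.

Yes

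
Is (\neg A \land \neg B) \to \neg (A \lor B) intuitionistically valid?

This is a constructively valid De Morgan direction (conjunction of negations to negated disjunction), which is intuitionistically derivable.
If both \neg A and \neg B hold at a world, no accessible world forces A or forces B, so none forces A \lor B.

Yes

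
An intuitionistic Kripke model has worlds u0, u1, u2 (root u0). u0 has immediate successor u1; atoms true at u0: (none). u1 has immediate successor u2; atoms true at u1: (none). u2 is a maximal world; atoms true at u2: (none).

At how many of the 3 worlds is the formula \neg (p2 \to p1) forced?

0

u0: does not force it — u0 \nVdash \neg (p2 \to p1) since u0 is accessible from u0 and u0 \Vdash p2 \to p1.
u1: does not force it — u1 \nVdash \neg (p2 \to p1) since u1 is accessible from u1 and u1 \Vdash p2 \to p1.
u2: does not force it — u2 \nVdash \neg (p2 \to p1) since u2 is accessible from u2 and u2 \Vdash p2 \to p1.
Worlds forcing the formula: { }.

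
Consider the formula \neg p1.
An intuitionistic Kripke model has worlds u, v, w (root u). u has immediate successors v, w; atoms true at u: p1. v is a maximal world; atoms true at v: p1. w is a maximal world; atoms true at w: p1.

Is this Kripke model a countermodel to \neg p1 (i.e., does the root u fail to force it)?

u \nVdash \neg p1 since u is accessible from u and u \Vdash p1.
So the root u does not force \neg p1; the model is a countermodel.

Yes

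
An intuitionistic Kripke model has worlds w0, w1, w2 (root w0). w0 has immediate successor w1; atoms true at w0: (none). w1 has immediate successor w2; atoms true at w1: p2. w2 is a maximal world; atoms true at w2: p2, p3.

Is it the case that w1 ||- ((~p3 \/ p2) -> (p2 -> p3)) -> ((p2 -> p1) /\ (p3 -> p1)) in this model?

w1 ||-/- ((~p3 \/ p2) -> (p2 -> p3)) -> ((p2 -> p1) /\ (p3 -> p1)): at the accessible world w2, w2 ||- (~p3 \/ p2) -> (p2 -> p3) but w2 ||-/- (p2 -> p1) /\ (p3 -> p1).
w2 ||-/- (p2 -> p1) /\ (p3 -> p1) since w2 fails p2 -> p1.

No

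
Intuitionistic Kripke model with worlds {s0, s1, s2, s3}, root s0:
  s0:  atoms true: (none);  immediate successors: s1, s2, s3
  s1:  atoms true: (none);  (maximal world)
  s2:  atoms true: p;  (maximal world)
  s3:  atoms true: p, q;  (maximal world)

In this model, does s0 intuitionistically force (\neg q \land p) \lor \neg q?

s0 \nVdash (\neg q \land p) \lor \neg q: neither disjunct is forced at s0.
s0 \nVdash \neg q \land p since s0 fails \neg q.

No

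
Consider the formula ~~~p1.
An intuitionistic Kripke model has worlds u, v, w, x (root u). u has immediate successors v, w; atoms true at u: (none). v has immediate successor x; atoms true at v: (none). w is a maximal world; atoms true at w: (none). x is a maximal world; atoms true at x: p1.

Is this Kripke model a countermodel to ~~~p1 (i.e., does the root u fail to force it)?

u ||-/- ~~~p1 since v is accessible from u and v ||- ~~p1.
v ||- ~~p1: no world accessible from v forces ~p1.
So the root u does not force ~~~p1; the model is a countermodel.

Yes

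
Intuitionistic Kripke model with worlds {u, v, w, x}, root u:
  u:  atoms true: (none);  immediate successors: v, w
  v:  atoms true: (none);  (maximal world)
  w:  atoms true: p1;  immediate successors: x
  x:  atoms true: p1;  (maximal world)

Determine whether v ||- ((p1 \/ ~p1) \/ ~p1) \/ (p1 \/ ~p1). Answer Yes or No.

Yes

v ||- ((p1 \/ ~p1) \/ ~p1) \/ (p1 \/ ~p1) via the disjunct (p1 \/ ~p1) \/ ~p1.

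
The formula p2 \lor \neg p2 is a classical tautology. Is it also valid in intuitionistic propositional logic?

No

This is the law of excluded middle, which is not intuitionistically valid.
A Kripke countermodel: worlds 0, 1; order generated by 0 \le 1; atoms true at each world — 0:{}; 1:{p2}.
0 \nVdash p2 \lor \neg p2: neither disjunct is forced at 0.
0 lacks atom p2, so 0 \nVdash p2.
So the root 0 does not force the formula.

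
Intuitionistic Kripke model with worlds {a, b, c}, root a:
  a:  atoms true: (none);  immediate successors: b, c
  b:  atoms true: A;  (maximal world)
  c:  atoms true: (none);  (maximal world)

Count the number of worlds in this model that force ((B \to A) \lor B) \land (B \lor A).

a: does not force it — a \nVdash ((B \to A) \lor B) \land (B \lor A) since a fails B \lor A.
b: forces it.
c: does not force it — c \nVdash ((B \to A) \lor B) \land (B \lor A) since c fails B \lor A.
Worlds forcing the formula: {b}.

1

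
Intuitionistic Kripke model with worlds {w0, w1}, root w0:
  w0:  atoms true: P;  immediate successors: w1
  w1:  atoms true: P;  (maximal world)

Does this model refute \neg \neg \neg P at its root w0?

w0 \nVdash \neg \neg \neg P since w0 is accessible from w0 and w0 \Vdash \neg \neg P.
w0 \Vdash \neg \neg P: no world accessible from w0 forces \neg P.
So the root w0 does not force \neg \neg \neg P; the model is a countermodel.

Yes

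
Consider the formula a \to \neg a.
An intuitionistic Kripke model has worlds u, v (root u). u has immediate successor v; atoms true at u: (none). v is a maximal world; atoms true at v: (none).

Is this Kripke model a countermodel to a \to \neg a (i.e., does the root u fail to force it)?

u \Vdash a \to \neg a vacuously: no world accessible from u forces the antecedent a.
So the root u forces a \to \neg a; the model is not a countermodel.

No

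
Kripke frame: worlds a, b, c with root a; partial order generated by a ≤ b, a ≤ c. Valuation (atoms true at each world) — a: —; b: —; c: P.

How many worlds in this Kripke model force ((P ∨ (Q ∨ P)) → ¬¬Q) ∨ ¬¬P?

2

a: does not force it — a ⊮ ((P ∨ (Q ∨ P)) → ¬¬Q) ∨ ¬¬P: neither disjunct is forced at a.
b: forces it.
c: forces it.
Worlds forcing the formula: {b, c}.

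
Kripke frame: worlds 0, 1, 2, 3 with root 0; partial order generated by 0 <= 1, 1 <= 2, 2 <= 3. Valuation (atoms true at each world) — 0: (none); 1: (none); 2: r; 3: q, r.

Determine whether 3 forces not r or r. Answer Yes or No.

Yes

3 forces not r or r via the disjunct r.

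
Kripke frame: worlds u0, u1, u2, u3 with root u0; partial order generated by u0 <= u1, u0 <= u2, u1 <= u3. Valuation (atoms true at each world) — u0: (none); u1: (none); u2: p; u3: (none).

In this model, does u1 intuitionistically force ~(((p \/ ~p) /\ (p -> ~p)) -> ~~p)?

u1 ||- ~(((p \/ ~p) /\ (p -> ~p)) -> ~~p): no world accessible from u1 forces ((p \/ ~p) /\ (p -> ~p)) -> ~~p.

Yes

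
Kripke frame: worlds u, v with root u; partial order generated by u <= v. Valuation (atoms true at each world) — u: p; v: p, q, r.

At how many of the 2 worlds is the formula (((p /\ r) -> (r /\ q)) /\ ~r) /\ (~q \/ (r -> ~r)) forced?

0

u: does not force it — u ||-/- (((p /\ r) -> (r /\ q)) /\ ~r) /\ (~q \/ (r -> ~r)) since u fails ((p /\ r) -> (r /\ q)) /\ ~r.
v: does not force it — v ||-/- (((p /\ r) -> (r /\ q)) /\ ~r) /\ (~q \/ (r -> ~r)) since v fails ((p /\ r) -> (r /\ q)) /\ ~r.
Worlds forcing the formula: { }.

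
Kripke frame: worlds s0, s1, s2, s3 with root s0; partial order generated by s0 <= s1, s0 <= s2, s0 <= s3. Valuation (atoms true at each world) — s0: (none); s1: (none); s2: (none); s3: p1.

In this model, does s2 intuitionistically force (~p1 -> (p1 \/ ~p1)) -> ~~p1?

s2 ||-/- (~p1 -> (p1 \/ ~p1)) -> ~~p1: already at s2 itself, s2 ||- ~p1 -> (p1 \/ ~p1) but s2 ||-/- ~~p1.
s2 ||-/- ~~p1 since s2 is accessible from s2 and s2 ||- ~p1.
s2 ||- ~p1: no world accessible from s2 forces p1.

No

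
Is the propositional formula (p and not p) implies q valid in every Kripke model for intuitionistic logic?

Yes

This is an instance of ex falso quodlibet, which is intuitionistically derivable.
No world can force both p and not p, so the antecedent p and not p is never forced and the implication holds vacuously at every world.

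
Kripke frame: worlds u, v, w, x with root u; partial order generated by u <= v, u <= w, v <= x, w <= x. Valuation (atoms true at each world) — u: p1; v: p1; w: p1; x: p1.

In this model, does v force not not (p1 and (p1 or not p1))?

v forces not not (p1 and (p1 or not p1)): no world accessible from v forces not (p1 and (p1 or not p1)).

Yes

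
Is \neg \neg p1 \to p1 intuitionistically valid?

No

This is double-negation elimination, which is not intuitionistically valid.
A Kripke countermodel: worlds w0, w1; order generated by w0 \le w1; atoms true at each world — w0:{}; w1:{p1}.
w0 \nVdash \neg \neg p1 \to p1: already at w0 itself, w0 \Vdash \neg \neg p1 but w0 \nVdash p1.
w0 lacks atom p1, so w0 \nVdash p1.
So the root w0 does not force the formula.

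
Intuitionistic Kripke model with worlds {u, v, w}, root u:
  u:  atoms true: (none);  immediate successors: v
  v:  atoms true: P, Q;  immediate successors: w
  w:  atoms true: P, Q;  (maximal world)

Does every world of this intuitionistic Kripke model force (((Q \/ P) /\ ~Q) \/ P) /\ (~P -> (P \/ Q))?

Not every world: u ||-/- (((Q \/ P) /\ ~Q) \/ P) /\ (~P -> (P \/ Q)).
u ||-/- (((Q \/ P) /\ ~Q) \/ P) /\ (~P -> (P \/ Q)) since u fails ((Q \/ P) /\ ~Q) \/ P.

No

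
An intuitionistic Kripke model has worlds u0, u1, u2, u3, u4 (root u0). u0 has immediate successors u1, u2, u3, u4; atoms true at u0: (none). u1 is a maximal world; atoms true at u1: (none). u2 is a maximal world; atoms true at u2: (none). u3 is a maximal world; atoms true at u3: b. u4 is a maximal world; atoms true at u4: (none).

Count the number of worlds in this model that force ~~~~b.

u0: does not force it — u0 ||-/- ~~~~b since u1 is accessible from u0 and u1 ||- ~~~b.
u1: does not force it.
u2: does not force it.
u3: forces it.
u4: does not force it.
Worlds forcing the formula: {u3}.

1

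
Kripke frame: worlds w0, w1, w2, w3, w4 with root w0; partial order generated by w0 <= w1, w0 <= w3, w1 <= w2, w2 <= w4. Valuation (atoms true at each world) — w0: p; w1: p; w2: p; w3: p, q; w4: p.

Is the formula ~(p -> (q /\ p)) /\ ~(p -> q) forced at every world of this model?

Not every world: w0 ||-/- ~(p -> (q /\ p)) /\ ~(p -> q).
w0 ||-/- ~(p -> (q /\ p)) /\ ~(p -> q) since w0 fails ~(p -> (q /\ p)).

No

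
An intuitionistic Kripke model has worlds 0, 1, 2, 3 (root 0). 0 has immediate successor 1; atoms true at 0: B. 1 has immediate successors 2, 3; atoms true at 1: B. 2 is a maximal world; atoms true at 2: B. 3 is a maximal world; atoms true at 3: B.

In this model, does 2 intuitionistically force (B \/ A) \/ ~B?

2 ||- (B \/ A) \/ ~B via the disjunct B \/ A.

Yes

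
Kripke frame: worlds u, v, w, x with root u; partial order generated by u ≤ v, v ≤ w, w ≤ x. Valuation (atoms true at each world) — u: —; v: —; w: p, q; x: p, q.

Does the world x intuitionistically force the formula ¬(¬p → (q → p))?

x ⊮ ¬(¬p → (q → p)) since x is accessible from x and x ⊩ ¬p → (q → p).
x ⊩ ¬p → (q → p) vacuously: no world accessible from x forces the antecedent ¬p.

No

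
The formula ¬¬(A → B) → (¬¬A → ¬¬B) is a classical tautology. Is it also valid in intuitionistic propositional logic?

This is the distribution of double negation over implication, which is intuitionistically derivable.
Assume ¬¬(A → B) and ¬¬A; suppose ¬B. Then A → B would give ¬A (by contraposition), contradicting ¬¬A; so ¬(A → B), contradicting ¬¬(A → B). Hence ¬¬B.

Yes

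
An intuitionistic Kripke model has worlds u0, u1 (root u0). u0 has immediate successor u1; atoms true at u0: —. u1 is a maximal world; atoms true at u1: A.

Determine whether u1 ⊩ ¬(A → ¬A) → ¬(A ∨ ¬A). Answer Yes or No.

No

u1 ⊮ ¬(A → ¬A) → ¬(A ∨ ¬A): already at u1 itself, u1 ⊩ ¬(A → ¬A) but u1 ⊮ ¬(A ∨ ¬A).
u1 ⊮ ¬(A ∨ ¬A) since u1 is accessible from u1 and u1 ⊩ A ∨ ¬A.
u1 ⊩ A ∨ ¬A via the disjunct A.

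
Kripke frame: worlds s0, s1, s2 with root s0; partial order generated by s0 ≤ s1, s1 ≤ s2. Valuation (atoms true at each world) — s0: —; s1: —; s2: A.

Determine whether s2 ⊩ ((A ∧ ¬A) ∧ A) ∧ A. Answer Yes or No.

s2 ⊮ ((A ∧ ¬A) ∧ A) ∧ A since s2 fails (A ∧ ¬A) ∧ A.

No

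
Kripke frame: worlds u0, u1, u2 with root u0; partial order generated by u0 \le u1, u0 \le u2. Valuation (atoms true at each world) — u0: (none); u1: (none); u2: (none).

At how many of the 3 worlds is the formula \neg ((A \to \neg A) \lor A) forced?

u0: does not force it — u0 \nVdash \neg ((A \to \neg A) \lor A) since u0 is accessible from u0 and u0 \Vdash (A \to \neg A) \lor A.
u1: does not force it.
u2: does not force it.
Worlds forcing the formula: { }.

0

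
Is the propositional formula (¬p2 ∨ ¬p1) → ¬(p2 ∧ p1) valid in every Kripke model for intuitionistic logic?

Yes

This is a constructively valid De Morgan direction (disjunction of negations to negated conjunction), which is intuitionistically derivable.
If ¬p2 holds at a world then no accessible world forces p2, hence none forces p2 ∧ p1; likewise for ¬p1.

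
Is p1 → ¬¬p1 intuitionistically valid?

Yes

This is double-negation introduction, which is intuitionistically derivable.
If a world forces p1 then every accessible world forces p1 (persistence), so none forces ¬p1; hence ¬¬p1.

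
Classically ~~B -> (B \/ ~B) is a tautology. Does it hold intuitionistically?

No

This is a variant of double-negation elimination (deriving excluded middle from double negation), which is not intuitionistically valid.
A Kripke countermodel: worlds w0, w1; order generated by w0 <= w1; atoms true at each world — w0:{}; w1:{B}.
w0 ||-/- ~~B -> (B \/ ~B): already at w0 itself, w0 ||- ~~B but w0 ||-/- B \/ ~B.
w0 ||-/- B \/ ~B: neither disjunct is forced at w0.
w0 lacks atom B, so w0 ||-/- B.
So the root w0 does not force the formula.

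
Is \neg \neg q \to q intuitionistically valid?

This is double-negation elimination, which is not intuitionistically valid.
A Kripke countermodel: worlds 0, 1; order generated by 0 \le 1; atoms true at each world — 0:{}; 1:{q}.
0 \nVdash \neg \neg q \to q: already at 0 itself, 0 \Vdash \neg \neg q but 0 \nVdash q.
0 lacks atom q, so 0 \nVdash q.
So the root 0 does not force the formula.

No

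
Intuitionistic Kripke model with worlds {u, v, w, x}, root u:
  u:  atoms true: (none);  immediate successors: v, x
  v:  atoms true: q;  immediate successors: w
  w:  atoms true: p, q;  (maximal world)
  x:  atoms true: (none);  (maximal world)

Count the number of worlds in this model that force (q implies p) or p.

2

u: does not force it — u does not force (q implies p) or p: neither disjunct is forced at u.
v: does not force it — v does not force (q implies p) or p: neither disjunct is forced at v.
w: forces it.
x: forces it.
Worlds forcing the formula: {w, x}.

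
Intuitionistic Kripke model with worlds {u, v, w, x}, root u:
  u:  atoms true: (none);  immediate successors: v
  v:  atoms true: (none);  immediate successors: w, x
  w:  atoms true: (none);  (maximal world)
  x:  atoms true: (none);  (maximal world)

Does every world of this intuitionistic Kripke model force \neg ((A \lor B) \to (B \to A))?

Not every world: u \nVdash \neg ((A \lor B) \to (B \to A)).
u \nVdash \neg ((A \lor B) \to (B \to A)) since u is accessible from u and u \Vdash (A \lor B) \to (B \to A).
u \Vdash (A \lor B) \to (B \to A) vacuously: no world accessible from u forces the antecedent A \lor B.

No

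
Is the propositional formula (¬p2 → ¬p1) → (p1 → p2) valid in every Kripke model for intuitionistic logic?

This is the converse of contraposition, which is not intuitionistically valid.
A Kripke countermodel: worlds s0, s1; order generated by s0 ≤ s1; atoms true at each world — s0:{p1}; s1:{p1,p2}.
s0 ⊮ (¬p2 → ¬p1) → (p1 → p2): already at s0 itself, s0 ⊩ ¬p2 → ¬p1 but s0 ⊮ p1 → p2.
s0 ⊮ p1 → p2: already at s0 itself, s0 ⊩ p1 but s0 ⊮ p2.
s0 lacks atom p2, so s0 ⊮ p2.
So the root s0 does not force the formula.

No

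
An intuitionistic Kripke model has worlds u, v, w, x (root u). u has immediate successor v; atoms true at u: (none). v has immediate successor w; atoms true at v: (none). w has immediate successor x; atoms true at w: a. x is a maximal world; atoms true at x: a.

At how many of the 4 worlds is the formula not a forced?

0

u: does not force it — u does not force not a since w is accessible from u and w forces a.
v: does not force it — v does not force not a since w is accessible from v and w forces a.
w: does not force it — w does not force not a since w is accessible from w and w forces a.
x: does not force it.
Worlds forcing the formula: { }.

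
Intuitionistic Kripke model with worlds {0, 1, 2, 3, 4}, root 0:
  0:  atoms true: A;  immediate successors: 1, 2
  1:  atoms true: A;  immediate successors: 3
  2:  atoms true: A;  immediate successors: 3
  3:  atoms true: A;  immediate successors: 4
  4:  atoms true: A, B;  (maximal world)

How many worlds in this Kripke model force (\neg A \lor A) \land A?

5

0: forces it.
1: forces it.
2: forces it.
3: forces it.
4: forces it.
Worlds forcing the formula: {0, 1, 2, 3, 4}.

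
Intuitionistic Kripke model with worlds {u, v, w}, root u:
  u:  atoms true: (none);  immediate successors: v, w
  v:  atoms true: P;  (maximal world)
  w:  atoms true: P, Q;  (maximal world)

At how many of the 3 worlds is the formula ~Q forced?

1

u: does not force it — u ||-/- ~Q since w is accessible from u and w ||- Q.
v: forces it.
w: does not force it — w ||-/- ~Q since w is accessible from w and w ||- Q.
Worlds forcing the formula: {v}.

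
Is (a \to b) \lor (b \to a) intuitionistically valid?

No

This is the Gödel–Dummett linearity axiom, which is not intuitionistically valid.
A Kripke countermodel: worlds u0, u1, u2; order generated by u0 \le u1, u0 \le u2; atoms true at each world — u0:{}; u1:{a}; u2:{b}.
u0 \nVdash (a \to b) \lor (b \to a): neither disjunct is forced at u0.
u0 \nVdash a \to b: at the accessible world u1, u1 \Vdash a but u1 \nVdash b.
u1 lacks atom b, so u1 \nVdash b.
So the root u0 does not force the formula.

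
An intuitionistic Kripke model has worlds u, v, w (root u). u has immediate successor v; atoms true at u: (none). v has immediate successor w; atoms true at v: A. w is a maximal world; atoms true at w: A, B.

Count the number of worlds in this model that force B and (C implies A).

1

u: does not force it — u does not force B and (C implies A) since u fails B.
v: does not force it.
w: forces it.
Worlds forcing the formula: {w}.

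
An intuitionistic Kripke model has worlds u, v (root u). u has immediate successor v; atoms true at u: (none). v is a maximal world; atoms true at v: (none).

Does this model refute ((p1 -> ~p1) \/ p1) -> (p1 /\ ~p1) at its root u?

u ||-/- ((p1 -> ~p1) \/ p1) -> (p1 /\ ~p1): already at u itself, u ||- (p1 -> ~p1) \/ p1 but u ||-/- p1 /\ ~p1.
u ||-/- p1 /\ ~p1 since u fails p1.
So the root u does not force ((p1 -> ~p1) \/ p1) -> (p1 /\ ~p1); the model is a countermodel.

Yes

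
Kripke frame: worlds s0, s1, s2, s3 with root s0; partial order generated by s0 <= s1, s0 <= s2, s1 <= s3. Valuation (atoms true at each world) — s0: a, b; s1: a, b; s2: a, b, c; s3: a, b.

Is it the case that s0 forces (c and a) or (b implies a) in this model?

s0 forces (c and a) or (b implies a) via the disjunct b implies a.

Yes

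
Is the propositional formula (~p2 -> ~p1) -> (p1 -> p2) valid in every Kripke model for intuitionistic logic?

This is the converse of contraposition, which is not intuitionistically valid.
A Kripke countermodel: worlds s0, s1; order generated by s0 <= s1; atoms true at each world — s0:{p1}; s1:{p1,p2}.
s0 ||-/- (~p2 -> ~p1) -> (p1 -> p2): already at s0 itself, s0 ||- ~p2 -> ~p1 but s0 ||-/- p1 -> p2.
s0 ||-/- p1 -> p2: already at s0 itself, s0 ||- p1 but s0 ||-/- p2.
s0 lacks atom p2, so s0 ||-/- p2.
So the root s0 does not force the formula.

No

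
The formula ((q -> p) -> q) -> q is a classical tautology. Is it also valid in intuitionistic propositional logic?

This is Peirce's law, which is not intuitionistically valid.
A Kripke countermodel: worlds 0, 1; order generated by 0 <= 1; atoms true at each world — 0:{}; 1:{q}.
0 ||-/- ((q -> p) -> q) -> q: already at 0 itself, 0 ||- (q -> p) -> q but 0 ||-/- q.
0 lacks atom q, so 0 ||-/- q.
So the root 0 does not force the formula.

No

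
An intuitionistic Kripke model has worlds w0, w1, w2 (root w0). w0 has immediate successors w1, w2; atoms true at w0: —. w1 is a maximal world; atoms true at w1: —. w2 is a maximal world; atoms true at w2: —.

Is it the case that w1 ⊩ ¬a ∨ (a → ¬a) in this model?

w1 ⊩ ¬a ∨ (a → ¬a) via the disjunct ¬a.

Yes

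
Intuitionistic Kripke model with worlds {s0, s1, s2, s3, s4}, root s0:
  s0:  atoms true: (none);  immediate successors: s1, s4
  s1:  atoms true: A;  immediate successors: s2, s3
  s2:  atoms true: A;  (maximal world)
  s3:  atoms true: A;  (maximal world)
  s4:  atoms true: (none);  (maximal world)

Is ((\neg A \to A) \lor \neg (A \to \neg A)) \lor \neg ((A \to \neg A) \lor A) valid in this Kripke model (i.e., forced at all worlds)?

Not every world: s0 \nVdash ((\neg A \to A) \lor \neg (A \to \neg A)) \lor \neg ((A \to \neg A) \lor A).
s0 \nVdash ((\neg A \to A) \lor \neg (A \to \neg A)) \lor \neg ((A \to \neg A) \lor A): neither disjunct is forced at s0.
s0 \nVdash (\neg A \to A) \lor \neg (A \to \neg A): neither disjunct is forced at s0.

No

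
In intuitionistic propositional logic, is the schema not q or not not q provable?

This is the weak law of excluded middle, which is not intuitionistically valid.
A Kripke countermodel: worlds u0, u1, u2; order generated by u0 <= u1, u0 <= u2; atoms true at each world — u0:{}; u1:{q}; u2:{}.
u0 does not force not q or not not q: neither disjunct is forced at u0.
u0 does not force not q since u1 is accessible from u0 and u1 forces q.
So the root u0 does not force the formula.

No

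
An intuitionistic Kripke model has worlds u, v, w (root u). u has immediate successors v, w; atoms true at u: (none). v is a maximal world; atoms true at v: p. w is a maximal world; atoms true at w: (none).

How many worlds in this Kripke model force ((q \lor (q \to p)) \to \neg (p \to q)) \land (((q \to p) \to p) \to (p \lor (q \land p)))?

u: does not force it — u \nVdash ((q \lor (q \to p)) \to \neg (p \to q)) \land (((q \to p) \to p) \to (p \lor (q \land p))) since u fails (q \lor (q \to p)) \to \neg (p \to q).
v: forces it.
w: does not force it — w \nVdash ((q \lor (q \to p)) \to \neg (p \to q)) \land (((q \to p) \to p) \to (p \lor (q \land p))) since w fails (q \lor (q \to p)) \to \neg (p \to q).
Worlds forcing the formula: {v}.

1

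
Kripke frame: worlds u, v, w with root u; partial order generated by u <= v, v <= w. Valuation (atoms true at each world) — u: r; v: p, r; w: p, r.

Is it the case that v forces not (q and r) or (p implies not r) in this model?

v forces not (q and r) or (p implies not r) via the disjunct not (q and r).

Yes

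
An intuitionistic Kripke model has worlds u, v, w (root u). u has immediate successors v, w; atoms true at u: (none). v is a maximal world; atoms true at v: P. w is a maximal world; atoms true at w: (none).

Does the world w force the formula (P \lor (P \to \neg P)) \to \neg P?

w \Vdash (P \lor (P \to \neg P)) \to \neg P: every world accessible from w that forces P \lor (P \to \neg P) (namely w) also forces \neg P.

Yes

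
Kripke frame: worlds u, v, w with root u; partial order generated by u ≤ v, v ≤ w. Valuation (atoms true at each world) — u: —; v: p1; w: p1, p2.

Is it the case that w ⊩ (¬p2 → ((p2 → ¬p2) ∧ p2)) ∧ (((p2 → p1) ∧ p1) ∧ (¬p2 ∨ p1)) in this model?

Yes

w ⊩ (¬p2 → ((p2 → ¬p2) ∧ p2)) ∧ (((p2 → p1) ∧ p1) ∧ (¬p2 ∨ p1)) since w forces both conjuncts.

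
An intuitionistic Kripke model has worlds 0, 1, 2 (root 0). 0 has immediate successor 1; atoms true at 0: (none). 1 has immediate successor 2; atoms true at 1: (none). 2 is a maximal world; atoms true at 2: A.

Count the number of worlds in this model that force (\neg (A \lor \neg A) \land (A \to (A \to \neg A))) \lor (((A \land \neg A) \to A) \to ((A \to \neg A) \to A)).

0: forces it.
1: forces it.
2: forces it.
Worlds forcing the formula: {0, 1, 2}.

3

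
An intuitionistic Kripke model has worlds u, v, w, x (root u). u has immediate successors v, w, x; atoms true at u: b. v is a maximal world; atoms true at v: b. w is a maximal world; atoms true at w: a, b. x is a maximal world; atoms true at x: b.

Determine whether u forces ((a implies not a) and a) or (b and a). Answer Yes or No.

u does not force ((a implies not a) and a) or (b and a): neither disjunct is forced at u.
u does not force (a implies not a) and a since u fails a implies not a.

No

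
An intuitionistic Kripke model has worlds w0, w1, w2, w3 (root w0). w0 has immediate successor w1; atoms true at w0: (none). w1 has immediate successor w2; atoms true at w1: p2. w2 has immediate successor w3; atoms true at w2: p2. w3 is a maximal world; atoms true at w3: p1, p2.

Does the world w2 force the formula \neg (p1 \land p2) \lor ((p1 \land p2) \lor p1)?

No

w2 \nVdash \neg (p1 \land p2) \lor ((p1 \land p2) \lor p1): neither disjunct is forced at w2.
w2 \nVdash \neg (p1 \land p2) since w3 is accessible from w2 and w3 \Vdash p1 \land p2.
w3 \Vdash p1 \land p2 since w3 forces both conjuncts.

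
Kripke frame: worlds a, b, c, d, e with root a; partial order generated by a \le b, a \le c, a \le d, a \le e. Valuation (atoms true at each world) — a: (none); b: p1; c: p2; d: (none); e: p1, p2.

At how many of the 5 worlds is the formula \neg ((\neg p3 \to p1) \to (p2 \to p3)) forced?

a: does not force it — a \nVdash \neg ((\neg p3 \to p1) \to (p2 \to p3)) since b is accessible from a and b \Vdash (\neg p3 \to p1) \to (p2 \to p3).
b: does not force it.
c: does not force it.
d: does not force it.
e: forces it.
Worlds forcing the formula: {e}.

1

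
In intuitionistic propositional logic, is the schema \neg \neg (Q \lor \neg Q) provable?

Yes

This is the double negation of excluded middle, which is intuitionistically derivable.
Assuming \neg (Q \lor \neg Q): from Q we'd get Q \lor \neg Q, so \neg Q; but then Q \lor \neg Q again — contradiction. Hence \neg \neg (Q \lor \neg Q).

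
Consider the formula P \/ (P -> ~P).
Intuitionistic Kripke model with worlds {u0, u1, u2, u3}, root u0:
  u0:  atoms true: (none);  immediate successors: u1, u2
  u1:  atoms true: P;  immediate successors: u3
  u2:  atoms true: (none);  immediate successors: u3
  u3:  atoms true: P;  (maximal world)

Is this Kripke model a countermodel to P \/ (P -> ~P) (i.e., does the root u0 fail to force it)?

Yes

u0 ||-/- P \/ (P -> ~P): neither disjunct is forced at u0.
u0 lacks atom P, so u0 ||-/- P.
So the root u0 does not force P \/ (P -> ~P); the model is a countermodel.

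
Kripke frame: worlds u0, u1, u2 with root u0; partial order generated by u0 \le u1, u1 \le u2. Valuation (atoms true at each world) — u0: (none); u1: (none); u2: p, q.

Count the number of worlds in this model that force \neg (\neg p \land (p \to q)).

3

u0: forces it.
u1: forces it.
u2: forces it.
Worlds forcing the formula: {u0, u1, u2}.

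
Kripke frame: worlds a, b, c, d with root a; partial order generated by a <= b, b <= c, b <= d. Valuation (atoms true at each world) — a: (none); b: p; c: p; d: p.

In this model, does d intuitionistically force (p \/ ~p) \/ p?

Yes

d ||- (p \/ ~p) \/ p via the disjunct p \/ ~p.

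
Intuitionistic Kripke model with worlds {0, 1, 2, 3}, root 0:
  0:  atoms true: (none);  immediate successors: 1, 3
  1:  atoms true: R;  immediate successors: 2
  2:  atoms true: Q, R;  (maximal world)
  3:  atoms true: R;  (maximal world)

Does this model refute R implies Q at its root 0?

Yes

0 does not force R implies Q: at the accessible world 1, 1 forces R but 1 does not force Q.
1 lacks atom Q, so 1 does not force Q.
So the root 0 does not force R implies Q; the model is a countermodel.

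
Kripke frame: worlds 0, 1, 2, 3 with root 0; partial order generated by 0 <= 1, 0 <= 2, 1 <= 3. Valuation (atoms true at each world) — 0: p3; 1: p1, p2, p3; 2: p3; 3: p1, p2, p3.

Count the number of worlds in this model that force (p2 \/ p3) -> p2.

2

0: does not force it — 0 ||-/- (p2 \/ p3) -> p2: already at 0 itself, 0 ||- p2 \/ p3 but 0 ||-/- p2.
1: forces it.
2: does not force it — 2 ||-/- (p2 \/ p3) -> p2: already at 2 itself, 2 ||- p2 \/ p3 but 2 ||-/- p2.
3: forces it.
Worlds forcing the formula: {1, 3}.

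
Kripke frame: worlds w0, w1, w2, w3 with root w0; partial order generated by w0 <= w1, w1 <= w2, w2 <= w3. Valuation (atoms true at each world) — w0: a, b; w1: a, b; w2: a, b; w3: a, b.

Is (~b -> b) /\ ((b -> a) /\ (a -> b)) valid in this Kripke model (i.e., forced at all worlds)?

w0 ||- (~b -> b) /\ ((b -> a) /\ (a -> b)) since w0 forces both conjuncts.
Since the root w0 forces (~b -> b) /\ ((b -> a) /\ (a -> b)) and forcing is persistent (monotone upward), every world forces it.

Yes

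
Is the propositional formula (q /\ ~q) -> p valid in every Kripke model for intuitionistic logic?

This is an instance of ex falso quodlibet, which is intuitionistically derivable.
No world can force both q and ~q, so the antecedent q /\ ~q is never forced and the implication holds vacuously at every world.

Yes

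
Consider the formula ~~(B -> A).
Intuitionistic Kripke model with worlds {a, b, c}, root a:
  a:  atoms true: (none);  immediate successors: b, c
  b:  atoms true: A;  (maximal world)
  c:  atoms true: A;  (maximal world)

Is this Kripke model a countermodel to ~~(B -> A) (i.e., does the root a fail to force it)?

a ||- ~~(B -> A): no world accessible from a forces ~(B -> A).
So the root a forces ~~(B -> A); the model is not a countermodel.

No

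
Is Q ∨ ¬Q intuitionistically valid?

No

This is the law of excluded middle, which is not intuitionistically valid.
A Kripke countermodel: worlds u0, u1; order generated by u0 ≤ u1; atoms true at each world — u0:{}; u1:{Q}.
u0 ⊮ Q ∨ ¬Q: neither disjunct is forced at u0.
u0 lacks atom Q, so u0 ⊮ Q.
So the root u0 does not force the formula.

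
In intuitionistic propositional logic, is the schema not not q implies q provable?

No

This is double-negation elimination, which is not intuitionistically valid.
A Kripke countermodel: worlds a, b; order generated by a <= b; atoms true at each world — a:{}; b:{q}.
a does not force not not q implies q: already at a itself, a forces not not q but a does not force q.
a lacks atom q, so a does not force q.
So the root a does not force the formula.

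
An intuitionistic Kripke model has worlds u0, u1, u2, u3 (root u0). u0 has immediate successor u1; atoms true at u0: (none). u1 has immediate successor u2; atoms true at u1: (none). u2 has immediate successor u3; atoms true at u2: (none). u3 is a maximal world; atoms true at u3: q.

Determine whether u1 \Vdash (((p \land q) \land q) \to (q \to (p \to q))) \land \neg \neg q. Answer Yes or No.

Yes

u1 \Vdash (((p \land q) \land q) \to (q \to (p \to q))) \land \neg \neg q since u1 forces both conjuncts.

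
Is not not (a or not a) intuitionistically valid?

Yes

This is the double negation of excluded middle, which is intuitionistically derivable.
Assuming not (a or not a): from a we'd get a or not a, so not a; but then a or not a again — contradiction. Hence not not (a or not a).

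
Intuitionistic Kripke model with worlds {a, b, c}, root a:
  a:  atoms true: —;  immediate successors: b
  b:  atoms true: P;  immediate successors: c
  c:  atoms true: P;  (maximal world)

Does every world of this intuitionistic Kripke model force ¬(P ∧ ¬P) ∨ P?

Yes

a ⊩ ¬(P ∧ ¬P) ∨ P via the disjunct ¬(P ∧ ¬P).
Since the root a forces ¬(P ∧ ¬P) ∨ P and forcing is persistent (monotone upward), every world forces it.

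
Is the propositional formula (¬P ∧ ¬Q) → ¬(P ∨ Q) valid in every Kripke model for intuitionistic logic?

This is a constructively valid De Morgan direction (conjunction of negations to negated disjunction), which is intuitionistically derivable.
If both ¬P and ¬Q hold at a world, no accessible world forces P or forces Q, so none forces P ∨ Q.

Yes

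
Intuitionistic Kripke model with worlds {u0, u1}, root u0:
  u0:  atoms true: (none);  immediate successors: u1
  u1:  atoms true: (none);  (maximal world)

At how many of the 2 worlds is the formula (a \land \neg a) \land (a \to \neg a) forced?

0

u0: does not force it — u0 \nVdash (a \land \neg a) \land (a \to \neg a) since u0 fails a \land \neg a.
u1: does not force it — u1 \nVdash (a \land \neg a) \land (a \to \neg a) since u1 fails a \land \neg a.
Worlds forcing the formula: { }.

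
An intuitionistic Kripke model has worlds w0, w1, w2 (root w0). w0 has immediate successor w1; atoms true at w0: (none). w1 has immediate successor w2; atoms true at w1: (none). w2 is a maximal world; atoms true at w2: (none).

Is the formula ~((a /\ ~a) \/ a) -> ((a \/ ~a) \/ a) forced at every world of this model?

w0 ||- ~((a /\ ~a) \/ a) -> ((a \/ ~a) \/ a): every world accessible from w0 that forces ~((a /\ ~a) \/ a) (namely w0, w1, w2) also forces (a \/ ~a) \/ a.
Since the root w0 forces ~((a /\ ~a) \/ a) -> ((a \/ ~a) \/ a) and forcing is persistent (monotone upward), every world forces it.

Yes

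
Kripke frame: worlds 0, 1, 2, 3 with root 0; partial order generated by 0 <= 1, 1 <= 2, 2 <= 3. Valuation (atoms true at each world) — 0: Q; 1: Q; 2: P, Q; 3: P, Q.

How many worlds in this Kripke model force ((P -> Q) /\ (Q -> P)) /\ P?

2

0: does not force it — 0 ||-/- ((P -> Q) /\ (Q -> P)) /\ P since 0 fails (P -> Q) /\ (Q -> P).
1: does not force it.
2: forces it.
3: forces it.
Worlds forcing the formula: {2, 3}.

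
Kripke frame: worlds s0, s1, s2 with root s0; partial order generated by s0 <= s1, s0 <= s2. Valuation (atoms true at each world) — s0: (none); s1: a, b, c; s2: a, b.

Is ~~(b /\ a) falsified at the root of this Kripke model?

s0 ||- ~~(b /\ a): no world accessible from s0 forces ~(b /\ a).
So the root s0 forces ~~(b /\ a); the model is not a countermodel.

No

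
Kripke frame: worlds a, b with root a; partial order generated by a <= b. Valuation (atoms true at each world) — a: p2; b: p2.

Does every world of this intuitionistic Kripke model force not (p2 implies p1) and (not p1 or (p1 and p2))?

a forces not (p2 implies p1) and (not p1 or (p1 and p2)) since a forces both conjuncts.
Since the root a forces not (p2 implies p1) and (not p1 or (p1 and p2)) and forcing is persistent (monotone upward), every world forces it.

Yes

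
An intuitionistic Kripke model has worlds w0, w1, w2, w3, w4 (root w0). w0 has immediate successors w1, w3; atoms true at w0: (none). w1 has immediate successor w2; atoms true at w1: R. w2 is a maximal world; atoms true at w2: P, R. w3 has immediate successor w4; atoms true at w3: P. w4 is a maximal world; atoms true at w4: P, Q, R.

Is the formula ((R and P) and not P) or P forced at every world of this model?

No

Not every world: w0 does not force ((R and P) and not P) or P.
w0 does not force ((R and P) and not P) or P: neither disjunct is forced at w0.
w0 does not force (R and P) and not P since w0 fails R and P.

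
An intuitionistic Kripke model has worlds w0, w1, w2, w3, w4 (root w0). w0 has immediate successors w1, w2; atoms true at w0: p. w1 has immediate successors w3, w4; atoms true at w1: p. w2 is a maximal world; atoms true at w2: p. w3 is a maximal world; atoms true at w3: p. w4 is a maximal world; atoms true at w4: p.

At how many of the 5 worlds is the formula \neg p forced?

0

w0: does not force it — w0 \nVdash \neg p since w0 is accessible from w0 and w0 \Vdash p.
w1: does not force it — w1 \nVdash \neg p since w1 is accessible from w1 and w1 \Vdash p.
w2: does not force it — w2 \nVdash \neg p since w2 is accessible from w2 and w2 \Vdash p.
w3: does not force it.
w4: does not force it.
Worlds forcing the formula: { }.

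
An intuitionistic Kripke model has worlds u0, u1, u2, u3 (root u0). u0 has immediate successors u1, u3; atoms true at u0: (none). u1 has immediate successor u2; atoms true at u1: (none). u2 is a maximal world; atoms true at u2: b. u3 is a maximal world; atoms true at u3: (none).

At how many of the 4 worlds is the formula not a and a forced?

u0: does not force it — u0 does not force not a and a since u0 fails a.
u1: does not force it — u1 does not force not a and a since u1 fails a.
u2: does not force it — u2 does not force not a and a since u2 fails a.
u3: does not force it.
Worlds forcing the formula: { }.

0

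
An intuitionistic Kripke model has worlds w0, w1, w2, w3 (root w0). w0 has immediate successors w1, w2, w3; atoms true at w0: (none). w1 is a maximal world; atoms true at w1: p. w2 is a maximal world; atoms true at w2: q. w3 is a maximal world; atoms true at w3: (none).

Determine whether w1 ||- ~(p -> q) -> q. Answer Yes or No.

No

w1 ||-/- ~(p -> q) -> q: already at w1 itself, w1 ||- ~(p -> q) but w1 ||-/- q.
w1 lacks atom q, so w1 ||-/- q.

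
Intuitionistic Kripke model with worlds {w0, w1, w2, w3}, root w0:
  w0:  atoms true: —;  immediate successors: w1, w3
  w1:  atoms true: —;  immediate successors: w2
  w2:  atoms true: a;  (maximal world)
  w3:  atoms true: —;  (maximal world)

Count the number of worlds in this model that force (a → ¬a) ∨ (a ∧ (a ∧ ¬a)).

w0: does not force it — w0 ⊮ (a → ¬a) ∨ (a ∧ (a ∧ ¬a)): neither disjunct is forced at w0.
w1: does not force it — w1 ⊮ (a → ¬a) ∨ (a ∧ (a ∧ ¬a)): neither disjunct is forced at w1.
w2: does not force it.
w3: forces it.
Worlds forcing the formula: {w3}.

1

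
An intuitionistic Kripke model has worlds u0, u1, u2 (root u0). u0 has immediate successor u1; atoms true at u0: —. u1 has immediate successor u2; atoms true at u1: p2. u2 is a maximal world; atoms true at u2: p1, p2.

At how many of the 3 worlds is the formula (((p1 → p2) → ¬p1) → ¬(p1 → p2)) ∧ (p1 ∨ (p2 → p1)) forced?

u0: does not force it — u0 ⊮ (((p1 → p2) → ¬p1) → ¬(p1 → p2)) ∧ (p1 ∨ (p2 → p1)) since u0 fails p1 ∨ (p2 → p1).
u1: does not force it — u1 ⊮ (((p1 → p2) → ¬p1) → ¬(p1 → p2)) ∧ (p1 ∨ (p2 → p1)) since u1 fails p1 ∨ (p2 → p1).
u2: forces it.
Worlds forcing the formula: {u2}.

1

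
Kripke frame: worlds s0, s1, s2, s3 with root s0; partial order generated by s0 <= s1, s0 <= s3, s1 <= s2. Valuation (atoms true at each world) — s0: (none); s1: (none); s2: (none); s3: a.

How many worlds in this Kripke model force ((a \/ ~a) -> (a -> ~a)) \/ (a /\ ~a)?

s0: does not force it — s0 ||-/- ((a \/ ~a) -> (a -> ~a)) \/ (a /\ ~a): neither disjunct is forced at s0.
s1: forces it.
s2: forces it.
s3: does not force it.
Worlds forcing the formula: {s1, s2}.

2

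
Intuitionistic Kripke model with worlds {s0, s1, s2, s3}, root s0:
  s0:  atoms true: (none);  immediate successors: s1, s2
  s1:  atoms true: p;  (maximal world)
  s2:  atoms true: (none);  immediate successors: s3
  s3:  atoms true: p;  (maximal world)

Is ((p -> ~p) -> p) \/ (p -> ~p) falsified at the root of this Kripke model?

No

s0 ||- ((p -> ~p) -> p) \/ (p -> ~p) via the disjunct (p -> ~p) -> p.
So the root s0 forces ((p -> ~p) -> p) \/ (p -> ~p); the model is not a countermodel.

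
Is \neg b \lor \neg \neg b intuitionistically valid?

No

This is the weak law of excluded middle, which is not intuitionistically valid.
A Kripke countermodel: worlds 0, 1, 2; order generated by 0 \le 1, 0 \le 2; atoms true at each world — 0:{}; 1:{b}; 2:{}.
0 \nVdash \neg b \lor \neg \neg b: neither disjunct is forced at 0.
0 \nVdash \neg b since 1 is accessible from 0 and 1 \Vdash b.
So the root 0 does not force the formula.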